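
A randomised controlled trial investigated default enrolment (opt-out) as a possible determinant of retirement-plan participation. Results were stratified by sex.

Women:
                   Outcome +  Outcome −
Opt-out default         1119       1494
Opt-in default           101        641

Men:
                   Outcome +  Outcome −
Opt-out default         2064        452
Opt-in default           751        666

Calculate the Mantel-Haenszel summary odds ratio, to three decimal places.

OR_MH = Σ(aᵢdᵢ/nᵢ) / Σ(bᵢcᵢ/nᵢ), where nᵢ is the stratum total.
Stratum 1 (Women): n = 3355; a·d/n = 1119·641/3355 = 213.7940; b·c/n = 1494·101/3355 = 44.9759
Stratum 2 (Men): n = 3933; a·d/n = 2064·666/3933 = 349.5103; b·c/n = 452·751/3933 = 86.3087
OR_MH = (213.7940 + 349.5103) / (44.9759 + 86.3087) = 563.3043 / 131.2845 = 4.29071

4.291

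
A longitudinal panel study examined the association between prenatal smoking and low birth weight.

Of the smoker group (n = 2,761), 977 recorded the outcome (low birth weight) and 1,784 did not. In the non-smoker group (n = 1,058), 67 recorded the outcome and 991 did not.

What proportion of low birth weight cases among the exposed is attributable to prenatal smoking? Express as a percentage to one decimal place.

From the description: a = 977, b = 1784, c = 67, d = 991.
Risk in exposed = 977/2761 = 0.35386; risk in unexposed = 67/1058 = 0.06333.
RR = 0.35386/0.06333 = 5.58778
AR% = (RR − 1)/RR × 100 = (5.58778 − 1)/5.58778 × 100 = 82.1038%

82.1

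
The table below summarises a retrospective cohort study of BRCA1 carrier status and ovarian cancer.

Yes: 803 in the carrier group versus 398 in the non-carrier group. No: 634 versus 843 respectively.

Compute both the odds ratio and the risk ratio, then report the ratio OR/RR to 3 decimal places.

1.540

From the description: a = 803, b = 634, c = 398, d = 843.
OR = (803·843)/(634·398) = 676929/252332 = 2.68269
Risk in exposed = 803/1437 = 0.55880; risk in unexposed = 398/1241 = 0.32071; RR = 1.74240
OR/RR = 2.68269 / 1.74240 = 1.53965
The outcome is not rare, so the OR lies further from 1 than the RR.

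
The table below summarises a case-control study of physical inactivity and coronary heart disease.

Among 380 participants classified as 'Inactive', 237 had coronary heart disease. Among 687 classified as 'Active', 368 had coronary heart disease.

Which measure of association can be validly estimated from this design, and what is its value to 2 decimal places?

1.44

From the description: a = 237, b = 143, c = 368, d = 319.
This is a case-control study: participants were sampled on outcome status, so risks in the source population cannot be estimated directly — relative risk is not valid here. The odds ratio is the appropriate measure.
OR = (a·d)/(b·c) = (237 × 319) / (143 × 368) = 75603 / 52624 = 1.43666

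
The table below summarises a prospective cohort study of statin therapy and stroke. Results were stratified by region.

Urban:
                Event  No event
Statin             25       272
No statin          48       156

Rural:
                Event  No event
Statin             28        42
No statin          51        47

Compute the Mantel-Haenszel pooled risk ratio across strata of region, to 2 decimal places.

RR_MH = Σ(aᵢ·n₀ᵢ/nᵢ) / Σ(cᵢ·n₁ᵢ/nᵢ), with n₁ᵢ = aᵢ+bᵢ (exposed), n₀ᵢ = cᵢ+dᵢ (unexposed), nᵢ = n₁ᵢ+n₀ᵢ.
Stratum 1 (Urban): n₁ = 297, n₀ = 204, n = 501; a·n₀/n = 25·204/501 = 10.1796; c·n₁/n = 48·297/501 = 28.4551
Stratum 2 (Rural): n₁ = 70, n₀ = 98, n = 168; a·n₀/n = 28·98/168 = 16.3333; c·n₁/n = 51·70/168 = 21.2500
RR_MH = (10.1796 + 16.3333) / (28.4551 + 21.2500) = 26.5130 / 49.7051 = 0.53341

0.53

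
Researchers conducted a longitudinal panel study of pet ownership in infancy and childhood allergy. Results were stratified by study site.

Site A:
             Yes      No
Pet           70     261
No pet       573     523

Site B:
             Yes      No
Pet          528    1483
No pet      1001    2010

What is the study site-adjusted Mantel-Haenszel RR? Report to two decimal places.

0.69

RR_MH = Σ(aᵢ·n₀ᵢ/nᵢ) / Σ(cᵢ·n₁ᵢ/nᵢ), with n₁ᵢ = aᵢ+bᵢ (exposed), n₀ᵢ = cᵢ+dᵢ (unexposed), nᵢ = n₁ᵢ+n₀ᵢ.
Stratum 1 (Site A): n₁ = 331, n₀ = 1096, n = 1427; a·n₀/n = 70·1096/1427 = 53.7631; c·n₁/n = 573·331/1427 = 132.9103
Stratum 2 (Site B): n₁ = 2011, n₀ = 3011, n = 5022; a·n₀/n = 528·3011/5022 = 316.5687; c·n₁/n = 1001·2011/5022 = 400.8385
RR_MH = (53.7631 + 316.5687) / (132.9103 + 400.8385) = 370.3318 / 533.7488 = 0.69383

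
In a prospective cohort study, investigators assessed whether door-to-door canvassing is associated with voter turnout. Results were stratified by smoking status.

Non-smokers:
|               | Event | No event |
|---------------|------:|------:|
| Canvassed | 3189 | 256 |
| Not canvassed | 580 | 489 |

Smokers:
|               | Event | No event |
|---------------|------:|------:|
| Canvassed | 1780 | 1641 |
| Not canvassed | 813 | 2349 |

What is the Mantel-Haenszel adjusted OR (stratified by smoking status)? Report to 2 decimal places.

OR_MH = Σ(aᵢdᵢ/nᵢ) / Σ(bᵢcᵢ/nᵢ), where nᵢ is the stratum total.
Stratum 1 (Non-smokers): n = 4514; a·d/n = 3189·489/4514 = 345.4632; b·c/n = 256·580/4514 = 32.8932
Stratum 2 (Smokers): n = 6583; a·d/n = 1780·2349/6583 = 635.1542; b·c/n = 1641·813/6583 = 202.6634
OR_MH = (345.4632 + 635.1542) / (32.8932 + 202.6634) = 980.6174 / 235.5566 = 4.16298

4.16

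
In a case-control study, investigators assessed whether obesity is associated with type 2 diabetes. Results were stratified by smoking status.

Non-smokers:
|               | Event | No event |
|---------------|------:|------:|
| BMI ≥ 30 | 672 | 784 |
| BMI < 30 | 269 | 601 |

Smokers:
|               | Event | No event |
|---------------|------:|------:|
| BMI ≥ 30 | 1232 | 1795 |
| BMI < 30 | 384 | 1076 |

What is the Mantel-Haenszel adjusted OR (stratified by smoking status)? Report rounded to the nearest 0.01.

1.92

OR_MH = Σ(aᵢdᵢ/nᵢ) / Σ(bᵢcᵢ/nᵢ), where nᵢ is the stratum total.
Stratum 1 (Non-smokers): n = 2326; a·d/n = 672·601/2326 = 173.6337; b·c/n = 784·269/2326 = 90.6690
Stratum 2 (Smokers): n = 4487; a·d/n = 1232·1076/4487 = 295.4384; b·c/n = 1795·384/4487 = 153.6171
OR_MH = (173.6337 + 295.4384) / (90.6690 + 153.6171) = 469.0721 / 244.2861 = 1.92018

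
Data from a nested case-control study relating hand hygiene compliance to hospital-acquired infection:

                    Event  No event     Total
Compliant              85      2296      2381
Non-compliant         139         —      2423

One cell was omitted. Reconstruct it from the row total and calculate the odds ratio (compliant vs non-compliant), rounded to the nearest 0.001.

0.608

The missing cell is in the unexposed row: 2423 − 139 = 2284.
So a = 85, b = 2296, c = 139, d = 2284.
OR = (a·d)/(b·c) = (85 × 2284) / (2296 × 139) = 194140 / 319144 = 0.60831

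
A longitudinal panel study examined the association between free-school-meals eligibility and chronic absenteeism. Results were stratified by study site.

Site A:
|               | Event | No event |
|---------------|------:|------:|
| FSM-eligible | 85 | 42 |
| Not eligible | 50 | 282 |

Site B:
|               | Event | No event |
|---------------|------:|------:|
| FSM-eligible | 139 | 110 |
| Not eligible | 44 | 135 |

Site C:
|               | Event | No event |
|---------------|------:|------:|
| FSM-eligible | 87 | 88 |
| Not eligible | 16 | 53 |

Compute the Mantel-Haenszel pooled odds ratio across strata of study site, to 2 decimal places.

5.31

OR_MH = Σ(aᵢdᵢ/nᵢ) / Σ(bᵢcᵢ/nᵢ), where nᵢ is the stratum total.
Stratum 1 (Site A): n = 459; a·d/n = 85·282/459 = 52.2222; b·c/n = 42·50/459 = 4.5752
Stratum 2 (Site B): n = 428; a·d/n = 139·135/428 = 43.8435; b·c/n = 110·44/428 = 11.3084
Stratum 3 (Site C): n = 244; a·d/n = 87·53/244 = 18.8975; b·c/n = 88·16/244 = 5.7705
OR_MH = (52.2222 + 43.8435 + 18.8975) / (4.5752 + 11.3084 + 5.7705) = 114.9632 / 21.6541 = 5.30908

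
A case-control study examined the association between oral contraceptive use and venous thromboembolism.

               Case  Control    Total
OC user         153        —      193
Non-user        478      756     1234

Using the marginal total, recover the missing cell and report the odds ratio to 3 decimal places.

6.050

The missing cell is in the exposed row: 193 − 153 = 40.
So a = 153, b = 40, c = 478, d = 756.
OR = (a·d)/(b·c) = (153 × 756) / (40 × 478) = 115668 / 19120 = 6.04958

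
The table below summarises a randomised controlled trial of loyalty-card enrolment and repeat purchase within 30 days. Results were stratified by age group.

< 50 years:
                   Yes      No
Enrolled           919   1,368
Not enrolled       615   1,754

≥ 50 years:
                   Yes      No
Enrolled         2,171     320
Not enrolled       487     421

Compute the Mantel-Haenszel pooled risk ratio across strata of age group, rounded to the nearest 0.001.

1.590

RR_MH = Σ(aᵢ·n₀ᵢ/nᵢ) / Σ(cᵢ·n₁ᵢ/nᵢ), with n₁ᵢ = aᵢ+bᵢ (exposed), n₀ᵢ = cᵢ+dᵢ (unexposed), nᵢ = n₁ᵢ+n₀ᵢ.
Stratum 1 (< 50 years): n₁ = 2287, n₀ = 2369, n = 4656; a·n₀/n = 919·2369/4656 = 467.5926; c·n₁/n = 615·2287/4656 = 302.0844
Stratum 2 (≥ 50 years): n₁ = 2491, n₀ = 908, n = 3399; a·n₀/n = 2171·908/3399 = 579.9553; c·n₁/n = 487·2491/3399 = 356.9041
RR_MH = (467.5926 + 579.9553) / (302.0844 + 356.9041) = 1047.5478 / 658.9885 = 1.58963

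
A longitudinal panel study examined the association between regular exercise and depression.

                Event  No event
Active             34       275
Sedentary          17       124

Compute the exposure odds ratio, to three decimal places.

0.902

Cells: a = 34, b = 275, c = 17, d = 124.
OR = (a·d)/(b·c) = (34 × 124) / (275 × 17) = 4216 / 4675 = 0.90182
Exposure is associated with lower odds of depression (OR = 0.90 < 1).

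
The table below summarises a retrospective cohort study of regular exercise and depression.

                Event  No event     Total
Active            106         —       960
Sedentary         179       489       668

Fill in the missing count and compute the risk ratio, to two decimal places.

The missing cell is in the exposed row: 960 − 106 = 854.
So a = 106, b = 854, c = 179, d = 489.
RR = [a/(a+b)] / [c/(c+d)] = (106/960) / (179/668) = 0.11042/0.26796 = 0.41206

0.41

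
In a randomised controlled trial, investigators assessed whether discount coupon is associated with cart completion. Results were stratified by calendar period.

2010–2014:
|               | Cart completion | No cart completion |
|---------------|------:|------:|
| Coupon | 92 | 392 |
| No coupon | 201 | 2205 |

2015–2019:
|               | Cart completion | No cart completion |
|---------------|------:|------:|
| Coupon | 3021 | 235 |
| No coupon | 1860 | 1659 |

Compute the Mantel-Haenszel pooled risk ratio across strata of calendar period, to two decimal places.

1.77

RR_MH = Σ(aᵢ·n₀ᵢ/nᵢ) / Σ(cᵢ·n₁ᵢ/nᵢ), with n₁ᵢ = aᵢ+bᵢ (exposed), n₀ᵢ = cᵢ+dᵢ (unexposed), nᵢ = n₁ᵢ+n₀ᵢ.
Stratum 1 (2010–2014): n₁ = 484, n₀ = 2406, n = 2890; a·n₀/n = 92·2406/2890 = 76.5924; c·n₁/n = 201·484/2890 = 33.6623
Stratum 2 (2015–2019): n₁ = 3256, n₀ = 3519, n = 6775; a·n₀/n = 3021·3519/6775 = 1569.1364; c·n₁/n = 1860·3256/6775 = 893.8982
RR_MH = (76.5924 + 1569.1364) / (33.6623 + 893.8982) = 1645.7288 / 927.5604 = 1.77426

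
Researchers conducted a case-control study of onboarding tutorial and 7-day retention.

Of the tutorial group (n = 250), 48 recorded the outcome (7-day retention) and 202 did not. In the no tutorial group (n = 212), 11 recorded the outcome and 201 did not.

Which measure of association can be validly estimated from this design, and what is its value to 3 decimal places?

4.342

From the description: a = 48, b = 202, c = 11, d = 201.
This is a case-control study: participants were sampled on outcome status, so risks in the source population cannot be estimated directly — relative risk is not valid here. The odds ratio is the appropriate measure.
OR = (a·d)/(b·c) = (48 × 201) / (202 × 11) = 9648 / 2222 = 4.34203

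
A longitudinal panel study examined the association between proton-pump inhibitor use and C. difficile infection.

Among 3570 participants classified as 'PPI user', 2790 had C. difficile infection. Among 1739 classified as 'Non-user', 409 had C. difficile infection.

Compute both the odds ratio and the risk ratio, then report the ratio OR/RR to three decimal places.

3.500

From the description: a = 2790, b = 780, c = 409, d = 1330.
OR = (2790·1330)/(780·409) = 3710700/319020 = 11.63156
Risk in exposed = 2790/3570 = 0.78151; risk in unexposed = 409/1739 = 0.23519; RR = 3.32286
OR/RR = 11.63156 / 3.32286 = 3.50046
The outcome is not rare, so the OR lies further from 1 than the RR.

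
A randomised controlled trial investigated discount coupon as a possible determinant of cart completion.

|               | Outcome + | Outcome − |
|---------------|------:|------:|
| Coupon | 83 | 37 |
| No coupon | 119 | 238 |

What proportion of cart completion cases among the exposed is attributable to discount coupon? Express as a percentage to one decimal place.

51.8

Cells: a = 83, b = 37, c = 119, d = 238.
Risk in exposed = 83/120 = 0.69167; risk in unexposed = 119/357 = 0.33333.
RR = 0.69167/0.33333 = 2.07500
AR% = (RR − 1)/RR × 100 = (2.07500 − 1)/2.07500 × 100 = 51.8072%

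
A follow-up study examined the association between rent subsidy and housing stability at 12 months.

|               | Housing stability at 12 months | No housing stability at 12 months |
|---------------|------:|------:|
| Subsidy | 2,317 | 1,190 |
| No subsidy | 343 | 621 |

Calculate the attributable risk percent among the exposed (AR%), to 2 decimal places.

46.14

Cells: a = 2317, b = 1190, c = 343, d = 621.
Risk in exposed = 2317/3507 = 0.66068; risk in unexposed = 343/964 = 0.35581.
RR = 0.66068/0.35581 = 1.85683
AR% = (RR − 1)/RR × 100 = (1.85683 − 1)/1.85683 × 100 = 46.1449%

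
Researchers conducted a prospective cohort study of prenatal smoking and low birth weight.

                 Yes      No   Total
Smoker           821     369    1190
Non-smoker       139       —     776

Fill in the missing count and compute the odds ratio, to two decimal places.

10.20

The missing cell is in the unexposed row: 776 − 139 = 637.
So a = 821, b = 369, c = 139, d = 637.
OR = (a·d)/(b·c) = (821 × 637) / (369 × 139) = 522977 / 51291 = 10.19627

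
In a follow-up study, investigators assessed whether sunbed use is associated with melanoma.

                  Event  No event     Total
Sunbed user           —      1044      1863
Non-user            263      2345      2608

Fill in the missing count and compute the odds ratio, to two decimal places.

6.99

The missing cell is in the exposed row: 1863 − 1044 = 819.
So a = 819, b = 1044, c = 263, d = 2345.
OR = (a·d)/(b·c) = (819 × 2345) / (1044 × 263) = 1920555 / 274572 = 6.99472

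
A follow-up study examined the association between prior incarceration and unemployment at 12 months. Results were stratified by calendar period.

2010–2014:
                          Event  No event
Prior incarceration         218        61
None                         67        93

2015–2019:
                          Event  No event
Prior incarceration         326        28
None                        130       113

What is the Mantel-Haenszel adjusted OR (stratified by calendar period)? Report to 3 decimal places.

OR_MH = Σ(aᵢdᵢ/nᵢ) / Σ(bᵢcᵢ/nᵢ), where nᵢ is the stratum total.
Stratum 1 (2010–2014): n = 439; a·d/n = 218·93/439 = 46.1822; b·c/n = 61·67/439 = 9.3098
Stratum 2 (2015–2019): n = 597; a·d/n = 326·113/597 = 61.7052; b·c/n = 28·130/597 = 6.0972
OR_MH = (46.1822 + 61.7052) / (9.3098 + 6.0972) = 107.8874 / 15.4069 = 7.00252

7.003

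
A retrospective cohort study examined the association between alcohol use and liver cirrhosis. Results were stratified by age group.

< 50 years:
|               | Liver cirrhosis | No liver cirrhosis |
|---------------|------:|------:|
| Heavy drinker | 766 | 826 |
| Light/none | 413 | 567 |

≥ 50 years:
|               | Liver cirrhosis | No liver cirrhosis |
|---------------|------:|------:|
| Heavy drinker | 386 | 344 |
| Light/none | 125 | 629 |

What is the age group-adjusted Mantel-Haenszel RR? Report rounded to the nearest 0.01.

RR_MH = Σ(aᵢ·n₀ᵢ/nᵢ) / Σ(cᵢ·n₁ᵢ/nᵢ), with n₁ᵢ = aᵢ+bᵢ (exposed), n₀ᵢ = cᵢ+dᵢ (unexposed), nᵢ = n₁ᵢ+n₀ᵢ.
Stratum 1 (< 50 years): n₁ = 1592, n₀ = 980, n = 2572; a·n₀/n = 766·980/2572 = 291.8663; c·n₁/n = 413·1592/2572 = 255.6361
Stratum 2 (≥ 50 years): n₁ = 730, n₀ = 754, n = 1484; a·n₀/n = 386·754/1484 = 196.1213; c·n₁/n = 125·730/1484 = 61.4892
RR_MH = (291.8663 + 196.1213) / (255.6361 + 61.4892) = 487.9875 / 317.1253 = 1.53878

1.54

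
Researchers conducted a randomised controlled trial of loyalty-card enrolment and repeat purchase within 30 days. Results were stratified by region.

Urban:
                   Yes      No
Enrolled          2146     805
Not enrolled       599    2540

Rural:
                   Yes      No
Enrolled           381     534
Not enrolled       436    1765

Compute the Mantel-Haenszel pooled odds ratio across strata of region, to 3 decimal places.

OR_MH = Σ(aᵢdᵢ/nᵢ) / Σ(bᵢcᵢ/nᵢ), where nᵢ is the stratum total.
Stratum 1 (Urban): n = 6090; a·d/n = 2146·2540/6090 = 895.0476; b·c/n = 805·599/6090 = 79.1782
Stratum 2 (Rural): n = 3116; a·d/n = 381·1765/3116 = 215.8103; b·c/n = 534·436/3116 = 74.7189
OR_MH = (895.0476 + 215.8103) / (79.1782 + 74.7189) = 1110.8580 / 153.8970 = 7.21819

7.218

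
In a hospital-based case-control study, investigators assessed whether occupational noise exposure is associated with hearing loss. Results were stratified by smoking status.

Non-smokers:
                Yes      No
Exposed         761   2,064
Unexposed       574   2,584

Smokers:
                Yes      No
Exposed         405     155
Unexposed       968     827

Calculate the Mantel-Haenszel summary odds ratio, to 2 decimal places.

OR_MH = Σ(aᵢdᵢ/nᵢ) / Σ(bᵢcᵢ/nᵢ), where nᵢ is the stratum total.
Stratum 1 (Non-smokers): n = 5983; a·d/n = 761·2584/5983 = 328.6686; b·c/n = 2064·574/5983 = 198.0170
Stratum 2 (Smokers): n = 2355; a·d/n = 405·827/2355 = 142.2229; b·c/n = 155·968/2355 = 63.7113
OR_MH = (328.6686 + 142.2229) / (198.0170 + 63.7113) = 470.8915 / 261.7283 = 1.79916

1.80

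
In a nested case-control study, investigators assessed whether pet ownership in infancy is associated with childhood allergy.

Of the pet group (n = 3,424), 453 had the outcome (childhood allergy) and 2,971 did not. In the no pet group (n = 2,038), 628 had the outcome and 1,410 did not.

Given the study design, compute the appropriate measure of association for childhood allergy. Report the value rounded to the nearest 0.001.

0.342

From the description: a = 453, b = 2971, c = 628, d = 1410.
This is a nested case-control study: participants were sampled on outcome status, so risks in the source population cannot be estimated directly — relative risk is not valid here. The odds ratio is the appropriate measure.
OR = (a·d)/(b·c) = (453 × 1410) / (2971 × 628) = 638730 / 1865788 = 0.34234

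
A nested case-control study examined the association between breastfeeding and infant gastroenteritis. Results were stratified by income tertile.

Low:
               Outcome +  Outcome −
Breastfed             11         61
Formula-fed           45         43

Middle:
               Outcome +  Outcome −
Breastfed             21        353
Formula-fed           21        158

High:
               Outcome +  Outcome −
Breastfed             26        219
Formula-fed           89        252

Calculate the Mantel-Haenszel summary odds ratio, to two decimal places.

0.32

OR_MH = Σ(aᵢdᵢ/nᵢ) / Σ(bᵢcᵢ/nᵢ), where nᵢ is the stratum total.
Stratum 1 (Low): n = 160; a·d/n = 11·43/160 = 2.9562; b·c/n = 61·45/160 = 17.1562
Stratum 2 (Middle): n = 553; a·d/n = 21·158/553 = 6.0000; b·c/n = 353·21/553 = 13.4051
Stratum 3 (High): n = 586; a·d/n = 26·252/586 = 11.1809; b·c/n = 219·89/586 = 33.2611
OR_MH = (2.9562 + 6.0000 + 11.1809) / (17.1562 + 13.4051 + 33.2611) = 20.1371 / 63.8224 = 0.31552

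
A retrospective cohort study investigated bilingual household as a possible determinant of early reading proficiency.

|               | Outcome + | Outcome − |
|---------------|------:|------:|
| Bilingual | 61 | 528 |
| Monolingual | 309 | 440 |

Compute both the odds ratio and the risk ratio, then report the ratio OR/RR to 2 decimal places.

0.66

Cells: a = 61, b = 528, c = 309, d = 440.
OR = (61·440)/(528·309) = 26840/163152 = 0.16451
Risk in exposed = 61/589 = 0.10357; risk in unexposed = 309/749 = 0.41255; RR = 0.25104
OR/RR = 0.16451 / 0.25104 = 0.65532
The outcome is not rare, so the OR lies further from 1 than the RR.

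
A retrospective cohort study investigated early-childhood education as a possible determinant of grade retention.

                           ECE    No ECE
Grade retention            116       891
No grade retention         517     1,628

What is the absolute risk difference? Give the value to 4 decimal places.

Reading the table with exposure as columns: a = 116 (ECE, case), b = 517 (ECE, non-case), c = 891 (No ECE, case), d = 1628.
Risk in exposed = 116/633 = 0.183254; risk in unexposed = 891/2519 = 0.353712.
Risk difference = 0.183254 − 0.353712 = -0.170457

-0.1705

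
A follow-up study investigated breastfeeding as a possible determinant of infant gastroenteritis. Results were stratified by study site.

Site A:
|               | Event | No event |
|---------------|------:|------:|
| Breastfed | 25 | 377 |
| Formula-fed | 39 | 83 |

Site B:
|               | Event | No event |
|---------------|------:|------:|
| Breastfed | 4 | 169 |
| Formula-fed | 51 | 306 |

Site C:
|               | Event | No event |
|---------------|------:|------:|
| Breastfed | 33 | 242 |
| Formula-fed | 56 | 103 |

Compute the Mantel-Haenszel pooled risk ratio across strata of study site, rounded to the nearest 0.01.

0.25

RR_MH = Σ(aᵢ·n₀ᵢ/nᵢ) / Σ(cᵢ·n₁ᵢ/nᵢ), with n₁ᵢ = aᵢ+bᵢ (exposed), n₀ᵢ = cᵢ+dᵢ (unexposed), nᵢ = n₁ᵢ+n₀ᵢ.
Stratum 1 (Site A): n₁ = 402, n₀ = 122, n = 524; a·n₀/n = 25·122/524 = 5.8206; c·n₁/n = 39·402/524 = 29.9198
Stratum 2 (Site B): n₁ = 173, n₀ = 357, n = 530; a·n₀/n = 4·357/530 = 2.6943; c·n₁/n = 51·173/530 = 16.6472
Stratum 3 (Site C): n₁ = 275, n₀ = 159, n = 434; a·n₀/n = 33·159/434 = 12.0899; c·n₁/n = 56·275/434 = 35.4839
RR_MH = (5.8206 + 2.6943 + 12.0899) / (29.9198 + 16.6472 + 35.4839) = 20.6048 / 82.0509 = 0.25112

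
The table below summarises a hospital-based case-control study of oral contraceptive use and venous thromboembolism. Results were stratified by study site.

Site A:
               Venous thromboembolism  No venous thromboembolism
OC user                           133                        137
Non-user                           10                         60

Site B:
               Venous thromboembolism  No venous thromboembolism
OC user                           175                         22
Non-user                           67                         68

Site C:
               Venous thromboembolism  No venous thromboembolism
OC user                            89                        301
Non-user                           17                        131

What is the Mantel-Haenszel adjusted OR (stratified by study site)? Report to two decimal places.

OR_MH = Σ(aᵢdᵢ/nᵢ) / Σ(bᵢcᵢ/nᵢ), where nᵢ is the stratum total.
Stratum 1 (Site A): n = 340; a·d/n = 133·60/340 = 23.4706; b·c/n = 137·10/340 = 4.0294
Stratum 2 (Site B): n = 332; a·d/n = 175·68/332 = 35.8434; b·c/n = 22·67/332 = 4.4398
Stratum 3 (Site C): n = 538; a·d/n = 89·131/538 = 21.6710; b·c/n = 301·17/538 = 9.5112
OR_MH = (23.4706 + 35.8434 + 21.6710) / (4.0294 + 4.4398 + 9.5112) = 80.9850 / 17.9803 = 4.50409

4.50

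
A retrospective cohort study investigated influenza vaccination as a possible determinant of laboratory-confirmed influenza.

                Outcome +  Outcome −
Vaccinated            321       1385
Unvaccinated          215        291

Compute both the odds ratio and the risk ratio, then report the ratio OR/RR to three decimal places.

Cells: a = 321, b = 1385, c = 215, d = 291.
OR = (321·291)/(1385·215) = 93411/297775 = 0.31370
Risk in exposed = 321/1706 = 0.18816; risk in unexposed = 215/506 = 0.42490; RR = 0.44283
OR/RR = 0.31370 / 0.44283 = 0.70839
The outcome is not rare, so the OR lies further from 1 than the RR.

0.708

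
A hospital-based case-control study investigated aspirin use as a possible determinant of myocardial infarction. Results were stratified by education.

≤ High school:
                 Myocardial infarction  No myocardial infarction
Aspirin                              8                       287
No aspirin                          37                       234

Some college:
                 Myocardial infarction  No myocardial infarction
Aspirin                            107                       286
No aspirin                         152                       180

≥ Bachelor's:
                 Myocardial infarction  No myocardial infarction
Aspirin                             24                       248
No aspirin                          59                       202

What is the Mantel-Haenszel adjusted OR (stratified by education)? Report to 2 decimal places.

OR_MH = Σ(aᵢdᵢ/nᵢ) / Σ(bᵢcᵢ/nᵢ), where nᵢ is the stratum total.
Stratum 1 (≤ High school): n = 566; a·d/n = 8·234/566 = 3.3074; b·c/n = 287·37/566 = 18.7615
Stratum 2 (Some college): n = 725; a·d/n = 107·180/725 = 26.5655; b·c/n = 286·152/725 = 59.9614
Stratum 3 (≥ Bachelor's): n = 533; a·d/n = 24·202/533 = 9.0957; b·c/n = 248·59/533 = 27.4522
OR_MH = (3.3074 + 26.5655 + 9.0957) / (18.7615 + 59.9614 + 27.4522) = 38.9686 / 106.1750 = 0.36702

0.37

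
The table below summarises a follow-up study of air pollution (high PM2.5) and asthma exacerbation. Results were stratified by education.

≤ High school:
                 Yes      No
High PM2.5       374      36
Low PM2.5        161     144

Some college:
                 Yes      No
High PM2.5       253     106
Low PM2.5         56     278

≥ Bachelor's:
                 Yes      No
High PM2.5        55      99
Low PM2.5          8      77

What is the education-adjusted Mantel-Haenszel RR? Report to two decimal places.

RR_MH = Σ(aᵢ·n₀ᵢ/nᵢ) / Σ(cᵢ·n₁ᵢ/nᵢ), with n₁ᵢ = aᵢ+bᵢ (exposed), n₀ᵢ = cᵢ+dᵢ (unexposed), nᵢ = n₁ᵢ+n₀ᵢ.
Stratum 1 (≤ High school): n₁ = 410, n₀ = 305, n = 715; a·n₀/n = 374·305/715 = 159.5385; c·n₁/n = 161·410/715 = 92.3217
Stratum 2 (Some college): n₁ = 359, n₀ = 334, n = 693; a·n₀/n = 253·334/693 = 121.9365; c·n₁/n = 56·359/693 = 29.0101
Stratum 3 (≥ Bachelor's): n₁ = 154, n₀ = 85, n = 239; a·n₀/n = 55·85/239 = 19.5607; c·n₁/n = 8·154/239 = 5.1548
RR_MH = (159.5385 + 121.9365 + 19.5607) / (92.3217 + 29.0101 + 5.1548) = 301.0356 / 126.4866 = 2.37998

2.38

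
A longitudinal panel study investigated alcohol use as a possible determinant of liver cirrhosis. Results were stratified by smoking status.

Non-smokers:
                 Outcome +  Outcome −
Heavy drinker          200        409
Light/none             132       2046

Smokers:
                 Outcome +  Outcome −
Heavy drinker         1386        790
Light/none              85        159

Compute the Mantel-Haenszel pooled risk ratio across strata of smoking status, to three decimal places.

RR_MH = Σ(aᵢ·n₀ᵢ/nᵢ) / Σ(cᵢ·n₁ᵢ/nᵢ), with n₁ᵢ = aᵢ+bᵢ (exposed), n₀ᵢ = cᵢ+dᵢ (unexposed), nᵢ = n₁ᵢ+n₀ᵢ.
Stratum 1 (Non-smokers): n₁ = 609, n₀ = 2178, n = 2787; a·n₀/n = 200·2178/2787 = 156.2971; c·n₁/n = 132·609/2787 = 28.8439
Stratum 2 (Smokers): n₁ = 2176, n₀ = 244, n = 2420; a·n₀/n = 1386·244/2420 = 139.7455; c·n₁/n = 85·2176/2420 = 76.4298
RR_MH = (156.2971 + 139.7455) / (28.8439 + 76.4298) = 296.0425 / 105.2737 = 2.81212

2.812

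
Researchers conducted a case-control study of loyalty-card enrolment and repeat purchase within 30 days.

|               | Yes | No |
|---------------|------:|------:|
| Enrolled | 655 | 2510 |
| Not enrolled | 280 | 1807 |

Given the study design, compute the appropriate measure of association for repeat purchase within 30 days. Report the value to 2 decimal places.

Cells: a = 655, b = 2510, c = 280, d = 1807.
This is a case-control study: participants were sampled on outcome status, so risks in the source population cannot be estimated directly — relative risk is not valid here. The odds ratio is the appropriate measure.
OR = (a·d)/(b·c) = (655 × 1807) / (2510 × 280) = 1183585 / 702800 = 1.68410

1.68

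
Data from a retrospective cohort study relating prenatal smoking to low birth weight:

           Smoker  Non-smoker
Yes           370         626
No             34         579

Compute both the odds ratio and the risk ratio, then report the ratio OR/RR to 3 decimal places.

5.709

Reading the table with exposure as columns: a = 370 (Smoker, case), b = 34 (Smoker, non-case), c = 626 (Non-smoker, case), d = 579.
OR = (370·579)/(34·626) = 214230/21284 = 10.06531
Risk in exposed = 370/404 = 0.91584; risk in unexposed = 626/1205 = 0.51950; RR = 1.76292
OR/RR = 10.06531 / 1.76292 = 5.70945
The outcome is not rare, so the OR lies further from 1 than the RR.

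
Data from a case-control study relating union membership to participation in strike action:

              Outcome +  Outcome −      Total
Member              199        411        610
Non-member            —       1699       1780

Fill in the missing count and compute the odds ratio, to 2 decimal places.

The missing cell is in the unexposed row: 1780 − 1699 = 81.
So a = 199, b = 411, c = 81, d = 1699.
OR = (a·d)/(b·c) = (199 × 1699) / (411 × 81) = 338101 / 33291 = 10.15593

10.16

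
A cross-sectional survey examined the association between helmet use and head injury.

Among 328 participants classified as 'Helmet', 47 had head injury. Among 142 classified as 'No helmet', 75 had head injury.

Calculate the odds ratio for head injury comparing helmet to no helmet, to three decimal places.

0.149

From the description: a = 47, b = 281, c = 75, d = 67.
OR = (a·d)/(b·c) = (47 × 67) / (281 × 75) = 3149 / 21075 = 0.14942
Exposure is associated with lower odds of head injury (OR = 0.15 < 1).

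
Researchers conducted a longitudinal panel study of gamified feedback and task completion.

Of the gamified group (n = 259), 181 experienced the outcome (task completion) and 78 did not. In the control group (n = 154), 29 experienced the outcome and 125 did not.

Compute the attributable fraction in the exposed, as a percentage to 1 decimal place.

From the description: a = 181, b = 78, c = 29, d = 125.
Risk in exposed = 181/259 = 0.69884; risk in unexposed = 29/154 = 0.18831.
RR = 0.69884/0.18831 = 3.71109
AR% = (RR − 1)/RR × 100 = (3.71109 − 1)/3.71109 × 100 = 73.0537%

73.1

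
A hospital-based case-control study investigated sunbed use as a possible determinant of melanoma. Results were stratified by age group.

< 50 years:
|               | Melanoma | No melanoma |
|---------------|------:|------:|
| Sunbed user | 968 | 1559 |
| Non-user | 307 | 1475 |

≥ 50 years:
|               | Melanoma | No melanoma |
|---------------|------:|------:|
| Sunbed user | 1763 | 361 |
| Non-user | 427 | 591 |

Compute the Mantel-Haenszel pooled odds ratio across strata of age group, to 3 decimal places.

4.140

OR_MH = Σ(aᵢdᵢ/nᵢ) / Σ(bᵢcᵢ/nᵢ), where nᵢ is the stratum total.
Stratum 1 (< 50 years): n = 4309; a·d/n = 968·1475/4309 = 331.3530; b·c/n = 1559·307/4309 = 111.0729
Stratum 2 (≥ 50 years): n = 3142; a·d/n = 1763·591/3142 = 331.6146; b·c/n = 361·427/3142 = 49.0602
OR_MH = (331.3530 + 331.6146) / (111.0729 + 49.0602) = 662.9676 / 160.1330 = 4.14011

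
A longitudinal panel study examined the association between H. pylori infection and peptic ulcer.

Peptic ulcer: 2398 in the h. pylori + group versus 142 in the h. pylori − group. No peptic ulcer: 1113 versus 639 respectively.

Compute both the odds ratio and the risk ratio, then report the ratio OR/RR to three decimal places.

2.581

From the description: a = 2398, b = 1113, c = 142, d = 639.
OR = (2398·639)/(1113·142) = 1532322/158046 = 9.69542
Risk in exposed = 2398/3511 = 0.68300; risk in unexposed = 142/781 = 0.18182; RR = 3.75648
OR/RR = 9.69542 / 3.75648 = 2.58099
The outcome is not rare, so the OR lies further from 1 than the RR.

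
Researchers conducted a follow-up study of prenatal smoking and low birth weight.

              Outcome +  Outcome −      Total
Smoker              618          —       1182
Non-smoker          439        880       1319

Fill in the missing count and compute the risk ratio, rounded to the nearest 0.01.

1.57

The missing cell is in the exposed row: 1182 − 618 = 564.
So a = 618, b = 564, c = 439, d = 880.
RR = [a/(a+b)] / [c/(c+d)] = (618/1182) / (439/1319) = 0.52284/0.33283 = 1.57091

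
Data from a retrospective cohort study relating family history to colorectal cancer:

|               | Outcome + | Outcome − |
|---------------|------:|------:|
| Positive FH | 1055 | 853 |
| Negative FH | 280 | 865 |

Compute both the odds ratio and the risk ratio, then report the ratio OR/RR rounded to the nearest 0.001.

1.690

Cells: a = 1055, b = 853, c = 280, d = 865.
OR = (1055·865)/(853·280) = 912575/238840 = 3.82086
Risk in exposed = 1055/1908 = 0.55294; risk in unexposed = 280/1145 = 0.24454; RR = 2.26111
OR/RR = 3.82086 / 2.26111 = 1.68982
The outcome is not rare, so the OR lies further from 1 than the RR.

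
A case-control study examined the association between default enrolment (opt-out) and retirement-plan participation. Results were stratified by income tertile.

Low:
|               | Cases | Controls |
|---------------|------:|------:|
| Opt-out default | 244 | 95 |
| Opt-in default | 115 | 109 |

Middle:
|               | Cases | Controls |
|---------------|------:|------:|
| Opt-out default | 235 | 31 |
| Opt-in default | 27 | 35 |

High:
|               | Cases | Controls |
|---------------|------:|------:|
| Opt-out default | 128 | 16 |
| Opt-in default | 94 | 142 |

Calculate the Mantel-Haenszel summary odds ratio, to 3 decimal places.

4.636

OR_MH = Σ(aᵢdᵢ/nᵢ) / Σ(bᵢcᵢ/nᵢ), where nᵢ is the stratum total.
Stratum 1 (Low): n = 563; a·d/n = 244·109/563 = 47.2398; b·c/n = 95·115/563 = 19.4050
Stratum 2 (Middle): n = 328; a·d/n = 235·35/328 = 25.0762; b·c/n = 31·27/328 = 2.5518
Stratum 3 (High): n = 380; a·d/n = 128·142/380 = 47.8316; b·c/n = 16·94/380 = 3.9579
OR_MH = (47.2398 + 25.0762 + 47.8316) / (19.4050 + 2.5518 + 3.9579) = 120.1476 / 25.9147 = 4.63627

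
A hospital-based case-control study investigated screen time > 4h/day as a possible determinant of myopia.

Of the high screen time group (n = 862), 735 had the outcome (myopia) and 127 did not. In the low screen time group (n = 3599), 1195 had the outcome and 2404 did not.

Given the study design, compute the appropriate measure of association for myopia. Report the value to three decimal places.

11.643

From the description: a = 735, b = 127, c = 1195, d = 2404.
This is a hospital-based case-control study: participants were sampled on outcome status, so risks in the source population cannot be estimated directly — relative risk is not valid here. The odds ratio is the appropriate measure.
OR = (a·d)/(b·c) = (735 × 2404) / (127 × 1195) = 1766940 / 151765 = 11.64261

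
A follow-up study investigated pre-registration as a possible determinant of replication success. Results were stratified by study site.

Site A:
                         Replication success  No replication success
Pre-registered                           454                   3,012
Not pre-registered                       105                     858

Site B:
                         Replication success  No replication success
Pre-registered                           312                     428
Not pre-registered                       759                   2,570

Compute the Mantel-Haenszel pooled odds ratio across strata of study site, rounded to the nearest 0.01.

OR_MH = Σ(aᵢdᵢ/nᵢ) / Σ(bᵢcᵢ/nᵢ), where nᵢ is the stratum total.
Stratum 1 (Site A): n = 4429; a·d/n = 454·858/4429 = 87.9503; b·c/n = 3012·105/4429 = 71.4066
Stratum 2 (Site B): n = 4069; a·d/n = 312·2570/4069 = 197.0607; b·c/n = 428·759/4069 = 79.8358
OR_MH = (87.9503 + 197.0607) / (71.4066 + 79.8358) = 285.0110 / 151.2425 = 1.88446

1.88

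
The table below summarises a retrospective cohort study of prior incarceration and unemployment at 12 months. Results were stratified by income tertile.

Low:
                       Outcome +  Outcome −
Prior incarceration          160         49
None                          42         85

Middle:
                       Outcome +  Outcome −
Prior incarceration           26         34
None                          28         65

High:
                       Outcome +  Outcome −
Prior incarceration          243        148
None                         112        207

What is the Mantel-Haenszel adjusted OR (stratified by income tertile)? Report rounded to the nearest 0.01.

3.43

OR_MH = Σ(aᵢdᵢ/nᵢ) / Σ(bᵢcᵢ/nᵢ), where nᵢ is the stratum total.
Stratum 1 (Low): n = 336; a·d/n = 160·85/336 = 40.4762; b·c/n = 49·42/336 = 6.1250
Stratum 2 (Middle): n = 153; a·d/n = 26·65/153 = 11.0458; b·c/n = 34·28/153 = 6.2222
Stratum 3 (High): n = 710; a·d/n = 243·207/710 = 70.8465; b·c/n = 148·112/710 = 23.3465
OR_MH = (40.4762 + 11.0458 + 70.8465) / (6.1250 + 6.2222 + 23.3465) = 122.3684 / 35.6937 = 3.42829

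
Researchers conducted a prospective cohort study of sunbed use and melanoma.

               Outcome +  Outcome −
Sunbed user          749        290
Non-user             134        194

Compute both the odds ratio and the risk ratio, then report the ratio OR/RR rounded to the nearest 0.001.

2.119

Cells: a = 749, b = 290, c = 134, d = 194.
OR = (749·194)/(290·134) = 145306/38860 = 3.73922
Risk in exposed = 749/1039 = 0.72089; risk in unexposed = 134/328 = 0.40854; RR = 1.76456
OR/RR = 3.73922 / 1.76456 = 2.11907
The outcome is not rare, so the OR lies further from 1 than the RR.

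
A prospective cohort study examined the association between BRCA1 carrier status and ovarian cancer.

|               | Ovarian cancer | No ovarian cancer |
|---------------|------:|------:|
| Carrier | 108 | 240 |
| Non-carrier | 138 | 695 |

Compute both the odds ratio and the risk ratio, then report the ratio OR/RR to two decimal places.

Cells: a = 108, b = 240, c = 138, d = 695.
OR = (108·695)/(240·138) = 75060/33120 = 2.26630
Risk in exposed = 108/348 = 0.31034; risk in unexposed = 138/833 = 0.16567; RR = 1.87331
OR/RR = 2.26630 / 1.87331 = 1.20978
The outcome is not rare, so the OR lies further from 1 than the RR.

1.21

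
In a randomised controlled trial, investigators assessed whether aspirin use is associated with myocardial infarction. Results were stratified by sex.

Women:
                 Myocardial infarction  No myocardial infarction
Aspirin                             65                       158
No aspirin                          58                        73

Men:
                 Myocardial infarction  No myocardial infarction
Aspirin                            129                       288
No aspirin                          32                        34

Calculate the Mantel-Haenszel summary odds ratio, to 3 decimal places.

0.500

OR_MH = Σ(aᵢdᵢ/nᵢ) / Σ(bᵢcᵢ/nᵢ), where nᵢ is the stratum total.
Stratum 1 (Women): n = 354; a·d/n = 65·73/354 = 13.4040; b·c/n = 158·58/354 = 25.8870
Stratum 2 (Men): n = 483; a·d/n = 129·34/483 = 9.0807; b·c/n = 288·32/483 = 19.0807
OR_MH = (13.4040 + 9.0807) / (25.8870 + 19.0807) = 22.4847 / 44.9678 = 0.50002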